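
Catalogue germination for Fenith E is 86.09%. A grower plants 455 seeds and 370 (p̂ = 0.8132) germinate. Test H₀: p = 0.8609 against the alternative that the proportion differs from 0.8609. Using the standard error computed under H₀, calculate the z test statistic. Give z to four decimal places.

p̂ = 370/455 = 0.813187.
SE = √(p₀(1−p₀)/n) = √(0.11975/455) = 0.016223.
z = (0.813187 − 0.8609)/0.016223 = -0.047713/0.016223 = -2.9411.
p-value = 2·P(Z > 2.941) ≈ 0.0033.

z = -2.9411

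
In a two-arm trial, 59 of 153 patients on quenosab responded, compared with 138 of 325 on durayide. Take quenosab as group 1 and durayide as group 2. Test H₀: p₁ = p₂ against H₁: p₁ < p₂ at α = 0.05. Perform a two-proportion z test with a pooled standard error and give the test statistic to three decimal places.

p̂₁ = 59/153 ≈ 0.38562, p̂₂ = 138/325 ≈ 0.42462.
Pooled p̂ = (59+138)/(153+325) = 197/478 = 0.41213.
SE = √(0.24228 × 0.00961287) = 0.04826.
z = (0.38562 − 0.42462)/0.04826 = -0.03900/0.04826 = -0.808.
p-value = P(Z < -0.808) ≈ 0.2095. With α = 0.05, fail to reject H₀.

z = -0.808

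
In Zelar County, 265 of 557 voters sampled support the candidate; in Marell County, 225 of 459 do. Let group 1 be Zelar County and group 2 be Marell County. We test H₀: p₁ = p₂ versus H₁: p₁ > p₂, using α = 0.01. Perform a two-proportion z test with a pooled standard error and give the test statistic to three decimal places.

z = -0.458

p̂₁ = 265/557 ≈ 0.47576, p̂₂ = 225/459 ≈ 0.49020.
Pooled p̂ = (265+225)/(557+459) = 490/1016 = 0.48228.
SE = √(p̂(1−p̂)(1/n₁+1/n₂)) = √(0.48228·0.51772·0.00397398) = √(0.000992248) = 0.03150.
z = (0.47576 − 0.49020)/0.03150 = -0.01444/0.03150 = -0.458.
p-value = P(Z > -0.458) ≈ 0.6766. With α = 0.01, fail to reject H₀.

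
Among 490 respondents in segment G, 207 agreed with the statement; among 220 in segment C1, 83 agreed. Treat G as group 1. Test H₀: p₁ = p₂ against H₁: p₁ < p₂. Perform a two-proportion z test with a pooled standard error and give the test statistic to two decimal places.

z = 1.13

p̂₁ = 207/490 ≈ 0.4224, p̂₂ = 83/220 ≈ 0.3773.
Pooled p̂ = (207+83)/(490+220) = 290/710 = 0.4085.
SE = √(p̂(1−p̂)(1/n₁+1/n₂)) = √(0.4085·0.5915·0.00658627) = √(0.00159137) = 0.0399.
z = (0.4224 − 0.3773)/0.0399 = 0.0451/0.0399 = 1.13.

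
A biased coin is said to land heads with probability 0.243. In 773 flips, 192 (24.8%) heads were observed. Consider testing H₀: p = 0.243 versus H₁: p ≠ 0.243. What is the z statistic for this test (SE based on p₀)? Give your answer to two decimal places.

p̂ = 192/773 = 0.2484.
SE = √(p₀(1−p₀)/n) = √(0.18395/773) = 0.0154.
z = (0.2484 − 0.243)/0.0154 = 0.0054/0.0154 = 0.35.

z = 0.35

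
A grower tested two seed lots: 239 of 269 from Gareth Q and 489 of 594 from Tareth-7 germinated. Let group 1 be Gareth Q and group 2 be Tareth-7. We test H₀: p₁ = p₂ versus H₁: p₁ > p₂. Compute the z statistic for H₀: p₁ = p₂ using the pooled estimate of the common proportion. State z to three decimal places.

p̂₁ = 239/269 ≈ 0.88848, p̂₂ = 489/594 ≈ 0.82323.
Pooled p̂ = (239+489)/(269+594) = 728/863 = 0.84357.
SE = √(0.13196 × 0.00540097) = 0.02670.
z = (0.88848 − 0.82323)/0.02670 = 0.06525/0.02670 = 2.444.
p-value = P(Z > 2.444) ≈ 0.0073.

z = 2.444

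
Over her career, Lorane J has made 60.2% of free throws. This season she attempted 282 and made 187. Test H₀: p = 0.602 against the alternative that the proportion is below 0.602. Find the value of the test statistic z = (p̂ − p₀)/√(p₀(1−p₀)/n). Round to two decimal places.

p̂ = 187/282 ≈ 0.6631.
SE = √(p₀(1−p₀)/n) = √(0.2396/282) = 0.0291.
z = (0.6631 − 0.602)/0.0291 = 0.0611/0.0291 = 2.10.
p-value = P(Z < 2.097) ≈ 0.9820.

z = 2.10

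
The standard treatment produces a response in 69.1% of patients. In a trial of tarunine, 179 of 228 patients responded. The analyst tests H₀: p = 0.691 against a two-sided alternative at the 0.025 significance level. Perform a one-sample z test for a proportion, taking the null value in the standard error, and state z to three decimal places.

p̂ = 179/228 = 0.78509.
Under H₀, SE = √(0.691·0.309/228) = √(0.000936487) = 0.03060.
z = (0.78509 − 0.691)/0.03060 = 0.09409/0.03060 = 3.075.
p-value = 2·P(Z > 3.075) ≈ 0.0021. With α = 0.025, reject H₀.

z = 3.075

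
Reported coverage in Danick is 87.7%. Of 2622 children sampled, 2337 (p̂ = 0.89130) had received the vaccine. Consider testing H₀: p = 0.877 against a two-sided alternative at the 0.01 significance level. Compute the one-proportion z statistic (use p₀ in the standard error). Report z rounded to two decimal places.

p̂ = 2337/2622 = 0.8913.
SE = √(p₀(1−p₀)/n) = √(0.10787/2622) = 0.0064.
z = (0.8913 − 0.877)/0.0064 = 0.0143/0.0064 = 2.23.
p-value = 2·P(Z > 2.230) ≈ 0.0257. With α = 0.01, fail to reject H₀.

z = 2.23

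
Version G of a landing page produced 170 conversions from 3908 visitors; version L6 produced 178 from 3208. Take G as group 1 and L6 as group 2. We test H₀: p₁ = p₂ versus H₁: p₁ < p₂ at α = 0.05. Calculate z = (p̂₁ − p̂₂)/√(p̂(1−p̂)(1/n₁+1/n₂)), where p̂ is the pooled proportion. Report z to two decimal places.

p̂₁ = 170/3908 ≈ 0.04350, p̂₂ = 178/3208 ≈ 0.05549.
Pooled p̂ = (170+178)/(3908+3208) = 348/7116 = 0.04890.
SE = √(0.0465123 × 0.000567606) = 0.00514.
z = (0.04350 − 0.05549)/0.00514 = -0.01199/0.00514 = -2.33.
p-value = P(Z < -2.333) ≈ 0.0098. With α = 0.05, reject H₀.

z = -2.33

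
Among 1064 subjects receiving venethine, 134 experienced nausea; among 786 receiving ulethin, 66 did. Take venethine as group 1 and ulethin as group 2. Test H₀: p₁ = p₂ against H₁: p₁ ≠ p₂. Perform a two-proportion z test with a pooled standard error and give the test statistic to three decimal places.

z = 2.874

p̂₁ = 134/1064 ≈ 0.125940, p̂₂ = 66/786 ≈ 0.083969.
Pooled p̂ = (134+66)/(1064+786) = 200/1850 = 0.108108.
SE = √(p̂(1−p̂)(1/n₁+1/n₂)) = √(0.108108·0.891892·0.00221211) = √(0.000213294) = 0.014605.
z = (0.125940 − 0.083969)/0.014605 = 0.041971/0.014605 = 2.874.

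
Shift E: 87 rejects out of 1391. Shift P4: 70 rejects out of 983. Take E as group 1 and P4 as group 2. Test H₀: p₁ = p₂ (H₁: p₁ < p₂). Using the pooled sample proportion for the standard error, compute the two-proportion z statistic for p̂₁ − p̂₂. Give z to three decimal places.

z = -0.837

p̂₁ = 87/1391 = 0.06254, p̂₂ = 70/983 = 0.07121.
Pooled p̂ = (87+70)/(1391+983) = 157/2374 = 0.06613.
SE = √(0.0617595 × 0.0017362) = 0.01036.
z = (0.06254 − 0.07121)/0.01036 = -0.00867/0.01036 = -0.837.
p-value = P(Z < -0.837) ≈ 0.2013.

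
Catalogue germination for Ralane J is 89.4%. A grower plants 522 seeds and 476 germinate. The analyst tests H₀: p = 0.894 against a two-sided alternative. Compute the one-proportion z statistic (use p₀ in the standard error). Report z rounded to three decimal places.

p̂ = 476/522 = 0.91188.
Under H₀, SE = √(0.894·0.106/522) = √(0.00018154) = 0.01347.
z = (0.91188 − 0.894)/0.01347 = 0.01788/0.01347 = 1.327.
p-value = 2·P(Z > 1.327) ≈ 0.1846.

z = 1.327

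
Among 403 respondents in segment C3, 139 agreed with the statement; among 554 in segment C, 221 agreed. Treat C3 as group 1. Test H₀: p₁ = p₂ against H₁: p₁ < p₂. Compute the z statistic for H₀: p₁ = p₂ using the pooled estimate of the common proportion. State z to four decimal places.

z = -1.7027

p̂₁ = 139/403 = 0.344913, p̂₂ = 221/554 = 0.398917.
Pooled p̂ = (139+221)/(403+554) = 360/957 = 0.376176.
SE = √(0.234668 × 0.00428644) = 0.031716.
z = (0.344913 − 0.398917)/0.031716 = -0.054004/0.031716 = -1.7027.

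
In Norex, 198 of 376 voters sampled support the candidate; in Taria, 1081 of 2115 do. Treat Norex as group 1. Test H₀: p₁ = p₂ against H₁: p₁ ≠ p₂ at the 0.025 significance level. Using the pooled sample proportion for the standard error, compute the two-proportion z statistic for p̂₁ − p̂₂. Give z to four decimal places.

p̂₁ = 198/376 = 0.526596, p̂₂ = 1081/2115 = 0.511111.
Pooled p̂ = (198+1081)/(376+2115) = 1279/2491 = 0.513448.
SE = √(0.249819 × 0.00313239) = 0.027974.
z = (0.526596 − 0.511111)/0.027974 = 0.015485/0.027974 = 0.5535.
Two-sided p-value ≈ 2·Φ(−0.554) = 0.5799, so at α = 0.025 we fail to reject H₀.

z = 0.5535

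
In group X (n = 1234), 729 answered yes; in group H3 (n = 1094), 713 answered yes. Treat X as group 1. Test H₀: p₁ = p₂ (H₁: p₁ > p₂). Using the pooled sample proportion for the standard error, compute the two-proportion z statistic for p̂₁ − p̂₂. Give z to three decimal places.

z = -3.024

p̂₁ = 729/1234 = 0.590762, p̂₂ = 713/1094 = 0.651737.
Pooled p̂ = (729+713)/(1234+1094) = 1442/2328 = 0.619416.
SE = √(p̂(1−p̂)(1/n₁+1/n₂)) = √(0.619416·0.380584·0.00172445) = √(0.000406522) = 0.020162.
z = (0.590762 − 0.651737)/0.020162 = -0.060975/0.020162 = -3.024.
p-value = P(Z > -3.024) ≈ 0.9988.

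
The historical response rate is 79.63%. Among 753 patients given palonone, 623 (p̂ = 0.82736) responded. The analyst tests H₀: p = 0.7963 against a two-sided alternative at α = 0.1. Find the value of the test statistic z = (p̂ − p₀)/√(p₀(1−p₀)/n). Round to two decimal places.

z = 2.12

p̂ = 623/753 ≈ 0.8274.
SE = √(p₀(1−p₀)/n) = √(0.16221/753) = 0.0147.
z = (0.8274 − 0.7963)/0.0147 = 0.0311/0.0147 = 2.12.
p-value = 2·P(Z > 2.116) ≈ 0.0343; since p < α = 0.1, reject H₀.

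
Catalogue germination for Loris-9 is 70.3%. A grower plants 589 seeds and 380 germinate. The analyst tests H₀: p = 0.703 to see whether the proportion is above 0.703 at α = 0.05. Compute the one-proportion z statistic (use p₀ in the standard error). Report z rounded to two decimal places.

z = -3.07

p̂ = 380/589 ≈ 0.6452.
SE = √(p₀(1−p₀)/n) = √(0.20879/589) = 0.0188.
z = (0.6452 − 0.703)/0.0188 = -0.0578/0.0188 = -3.07.
p-value = P(Z > -3.072) ≈ 0.9989, so at α = 0.05 we fail to reject H₀.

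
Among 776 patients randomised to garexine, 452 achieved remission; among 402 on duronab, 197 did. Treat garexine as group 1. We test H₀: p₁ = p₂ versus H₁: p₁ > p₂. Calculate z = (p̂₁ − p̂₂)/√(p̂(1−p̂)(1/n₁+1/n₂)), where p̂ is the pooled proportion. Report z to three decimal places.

p̂₁ = 452/776 ≈ 0.582474, p̂₂ = 197/402 ≈ 0.490050.
Pooled p̂ = (452+197)/(776+402) = 649/1178 = 0.550934.
SE = √(p̂(1−p̂)(1/n₁+1/n₂)) = √(0.550934·0.449066·0.00377622) = √(0.000934259) = 0.030566.
z = (0.582474 − 0.490050)/0.030566 = 0.092424/0.030566 = 3.024.

z = 3.024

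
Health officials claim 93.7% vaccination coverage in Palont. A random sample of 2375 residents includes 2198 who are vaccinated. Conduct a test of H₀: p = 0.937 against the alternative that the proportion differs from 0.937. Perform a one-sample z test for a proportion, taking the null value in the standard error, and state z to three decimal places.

z = -2.312

p̂ = 2198/2375 ≈ 0.925474.
Standard error under H₀: √(0.937×0.063/2375) = 0.004985.
z = (0.925474 − 0.937)/0.004985 = -0.011526/0.004985 = -2.312.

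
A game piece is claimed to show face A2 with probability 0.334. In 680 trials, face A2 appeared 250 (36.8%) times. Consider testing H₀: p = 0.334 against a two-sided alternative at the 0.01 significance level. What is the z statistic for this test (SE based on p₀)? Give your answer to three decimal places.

p̂ = 250/680 ≈ 0.36765.
SE = √(p₀(1−p₀)/n) = √(0.22244/680) = 0.01809.
z = (0.36765 − 0.334)/0.01809 = 0.03365/0.01809 = 1.860.
Two-sided p-value ≈ 2·Φ(−1.860) = 0.0628. With α = 0.01, fail to reject H₀.

z = 1.860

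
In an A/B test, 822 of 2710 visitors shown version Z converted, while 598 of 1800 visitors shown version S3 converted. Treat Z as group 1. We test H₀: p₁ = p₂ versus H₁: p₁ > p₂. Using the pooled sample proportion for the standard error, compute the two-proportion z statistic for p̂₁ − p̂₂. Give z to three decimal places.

p̂₁ = 822/2710 ≈ 0.303321, p̂₂ = 598/1800 ≈ 0.332222.
Pooled p̂ = (822+598)/(2710+1800) = 1420/4510 = 0.314856.
SE = √(0.215722 × 0.000924559) = 0.014123.
z = (0.303321 − 0.332222)/0.014123 = -0.028901/0.014123 = -2.046.

z = -2.046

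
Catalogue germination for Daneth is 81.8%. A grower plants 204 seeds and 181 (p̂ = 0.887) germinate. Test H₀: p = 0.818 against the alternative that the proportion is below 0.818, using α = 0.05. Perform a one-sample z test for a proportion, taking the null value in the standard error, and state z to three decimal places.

p̂ = 181/204 ≈ 0.88725.
Under H₀, SE = √(0.818·0.182/204) = √(0.000729784) = 0.02701.
z = (0.88725 − 0.818)/0.02701 = 0.06925/0.02701 = 2.564.
p-value = P(Z < 2.564) ≈ 0.9948. With α = 0.05, fail to reject H₀.

z = 2.564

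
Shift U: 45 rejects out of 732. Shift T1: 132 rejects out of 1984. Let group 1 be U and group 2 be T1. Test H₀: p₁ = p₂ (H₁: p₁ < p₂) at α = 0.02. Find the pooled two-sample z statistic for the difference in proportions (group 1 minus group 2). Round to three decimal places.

p̂₁ = 45/732 ≈ 0.061475, p̂₂ = 132/1984 ≈ 0.066532.
Pooled p̂ = (45+132)/(732+1984) = 177/2716 = 0.065169.
SE = √(p̂(1−p̂)(1/n₁+1/n₂)) = √(0.065169·0.934831·0.00187015) = √(0.000113934) = 0.010674.
z = (0.061475 − 0.066532)/0.010674 = -0.005057/0.010674 = -0.474.
p-value = P(Z < -0.474) ≈ 0.3178. With α = 0.02, fail to reject H₀.

z = -0.474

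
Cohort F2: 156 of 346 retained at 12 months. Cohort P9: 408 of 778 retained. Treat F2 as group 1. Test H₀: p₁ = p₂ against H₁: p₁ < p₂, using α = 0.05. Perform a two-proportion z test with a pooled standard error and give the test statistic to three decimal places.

z = -2.277

p̂₁ = 156/346 = 0.450867, p̂₂ = 408/778 = 0.524422.
Pooled p̂ = (156+408)/(346+778) = 564/1124 = 0.501779.
SE = √(0.249997 × 0.00417552) = 0.032309.
z = (0.450867 − 0.524422)/0.032309 = -0.073555/0.032309 = -2.277.
p-value = P(Z < -2.277) ≈ 0.0114; since p < α = 0.05, reject H₀.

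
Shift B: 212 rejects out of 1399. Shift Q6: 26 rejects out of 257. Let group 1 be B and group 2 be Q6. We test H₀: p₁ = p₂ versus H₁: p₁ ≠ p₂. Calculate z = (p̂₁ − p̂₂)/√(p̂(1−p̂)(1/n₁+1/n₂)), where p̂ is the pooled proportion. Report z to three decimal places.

z = 2.116

p̂₁ = 212/1399 ≈ 0.151537, p̂₂ = 26/257 ≈ 0.101167.
Pooled p̂ = (212+26)/(1399+257) = 238/1656 = 0.143720.
SE = √(p̂(1−p̂)(1/n₁+1/n₂)) = √(0.143720·0.856280·0.00460585) = √(0.000566816) = 0.023808.
z = (0.151537 − 0.101167)/0.023808 = 0.050370/0.023808 = 2.116.
p-value = 2·P(Z > 2.116) ≈ 0.0344.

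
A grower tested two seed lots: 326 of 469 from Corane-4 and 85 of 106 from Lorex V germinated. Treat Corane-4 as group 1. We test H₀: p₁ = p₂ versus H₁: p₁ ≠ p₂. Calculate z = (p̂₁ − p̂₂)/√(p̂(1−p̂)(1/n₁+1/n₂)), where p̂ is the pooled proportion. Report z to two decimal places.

p̂₁ = 326/469 = 0.6951, p̂₂ = 85/106 = 0.8019.
Pooled p̂ = (326+85)/(469+106) = 411/575 = 0.7148.
SE = √(p̂(1−p̂)(1/n₁+1/n₂)) = √(0.7148·0.2852·0.0115662) = √(0.00235797) = 0.0486.
z = (0.6951 − 0.8019)/0.0486 = -0.1068/0.0486 = -2.20.

z = -2.20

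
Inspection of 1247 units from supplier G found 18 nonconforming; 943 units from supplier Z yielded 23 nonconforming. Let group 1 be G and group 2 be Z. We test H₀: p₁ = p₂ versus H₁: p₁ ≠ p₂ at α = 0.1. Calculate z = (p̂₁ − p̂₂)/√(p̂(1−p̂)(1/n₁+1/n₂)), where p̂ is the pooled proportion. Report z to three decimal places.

z = -1.702

p̂₁ = 18/1247 ≈ 0.014435, p̂₂ = 23/943 ≈ 0.024390.
Pooled p̂ = (18+23)/(1247+943) = 41/2190 = 0.018721.
SE = √(p̂(1−p̂)(1/n₁+1/n₂)) = √(0.018721·0.981279·0.00186237) = √(3.42135e-05) = 0.005849.
z = (0.014435 − 0.024390)/0.005849 = -0.009955/0.005849 = -1.702.
p-value = 2·P(Z > 1.702) ≈ 0.0887; since p < α = 0.1, reject H₀.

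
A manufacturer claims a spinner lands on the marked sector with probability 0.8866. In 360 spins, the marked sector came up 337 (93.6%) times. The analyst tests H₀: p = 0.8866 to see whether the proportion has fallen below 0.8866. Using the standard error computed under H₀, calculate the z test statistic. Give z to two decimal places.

z = 2.96

p̂ = 337/360 ≈ 0.9361.
Under H₀, SE = √(0.8866·0.1134/360) = √(0.000279279) = 0.0167.
z = (0.9361 − 0.8866)/0.0167 = 0.0495/0.0167 = 2.96.
p-value = P(Z < 2.963) ≈ 0.9985.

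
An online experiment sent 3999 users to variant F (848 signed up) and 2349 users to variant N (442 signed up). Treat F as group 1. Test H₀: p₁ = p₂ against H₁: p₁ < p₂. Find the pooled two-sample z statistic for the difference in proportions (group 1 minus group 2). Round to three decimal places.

p̂₁ = 848/3999 ≈ 0.212053, p̂₂ = 442/2349 ≈ 0.188165.
Pooled p̂ = (848+442)/(3999+2349) = 1290/6348 = 0.203214.
SE = √(0.161918 × 0.000675776) = 0.010460.
z = (0.212053 − 0.188165)/0.010460 = 0.023888/0.010460 = 2.284.

z = 2.284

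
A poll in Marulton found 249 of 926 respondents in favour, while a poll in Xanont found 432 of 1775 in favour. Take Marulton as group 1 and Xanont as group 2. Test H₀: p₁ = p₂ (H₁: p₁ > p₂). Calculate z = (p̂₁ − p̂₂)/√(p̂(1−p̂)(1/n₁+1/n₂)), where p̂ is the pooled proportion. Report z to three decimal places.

p̂₁ = 249/926 = 0.26890, p̂₂ = 432/1775 = 0.24338.
Pooled p̂ = (249+432)/(926+1775) = 681/2701 = 0.25213.
SE = √(p̂(1−p̂)(1/n₁+1/n₂)) = √(0.25213·0.74787·0.00164329) = √(0.000309859) = 0.01760.
z = (0.26890 − 0.24338)/0.01760 = 0.02552/0.01760 = 1.450.
p-value = P(Z > 1.450) ≈ 0.0736.

z = 1.450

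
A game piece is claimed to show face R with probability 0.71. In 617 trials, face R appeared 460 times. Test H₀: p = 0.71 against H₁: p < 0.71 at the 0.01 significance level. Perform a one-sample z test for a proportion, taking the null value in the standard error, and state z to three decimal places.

z = 1.946

p̂ = 460/617 = 0.745543.
Standard error under H₀: √(0.71×0.29/617) = 0.018268.
z = (0.745543 − 0.71)/0.018268 = 0.035543/0.018268 = 1.946.
p-value = P(Z < 1.946) ≈ 0.9742; since p > α = 0.01, fail to reject H₀.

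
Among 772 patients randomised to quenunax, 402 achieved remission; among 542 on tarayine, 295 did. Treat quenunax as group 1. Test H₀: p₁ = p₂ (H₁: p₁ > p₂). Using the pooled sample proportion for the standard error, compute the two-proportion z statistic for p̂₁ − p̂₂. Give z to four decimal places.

p̂₁ = 402/772 = 0.520725, p̂₂ = 295/542 = 0.544280.
Pooled p̂ = (402+295)/(772+542) = 697/1314 = 0.530441.
SE = √(p̂(1−p̂)(1/n₁+1/n₂)) = √(0.530441·0.469559·0.00314036) = √(0.000782179) = 0.027967.
z = (0.520725 − 0.544280)/0.027967 = -0.023555/0.027967 = -0.8422.
p-value = P(Z > -0.842) ≈ 0.8002.

z = -0.8422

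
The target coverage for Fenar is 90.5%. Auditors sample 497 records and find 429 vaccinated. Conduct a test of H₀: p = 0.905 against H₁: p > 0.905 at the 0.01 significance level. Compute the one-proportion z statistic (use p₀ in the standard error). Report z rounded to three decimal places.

p̂ = 429/497 ≈ 0.86318.
Standard error under H₀: √(0.905×0.095/497) = 0.01315.
z = (0.86318 − 0.905)/0.01315 = -0.04182/0.01315 = -3.180.
p-value = P(Z > -3.180) ≈ 0.9993. With α = 0.01, fail to reject H₀.

z = -3.180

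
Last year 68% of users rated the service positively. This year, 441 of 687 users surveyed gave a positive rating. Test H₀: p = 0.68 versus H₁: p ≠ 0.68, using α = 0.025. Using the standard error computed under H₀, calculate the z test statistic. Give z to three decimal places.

z = -2.140

p̂ = 441/687 ≈ 0.641921.
Standard error under H₀: √(0.68×0.32/687) = 0.017797.
z = (0.641921 − 0.68)/0.017797 = -0.038079/0.017797 = -2.140.
Two-sided p-value ≈ 2·Φ(−2.140) = 0.0324. With α = 0.025, fail to reject H₀.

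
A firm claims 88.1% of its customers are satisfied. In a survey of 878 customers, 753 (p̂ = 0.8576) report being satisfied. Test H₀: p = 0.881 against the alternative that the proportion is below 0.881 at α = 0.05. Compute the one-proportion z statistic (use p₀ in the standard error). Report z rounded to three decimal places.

p̂ = 753/878 ≈ 0.857631.
Standard error under H₀: √(0.881×0.119/878) = 0.010927.
z = (0.857631 − 0.881)/0.010927 = -0.023369/0.010927 = -2.139.
p-value = P(Z < -2.139) ≈ 0.0162. With α = 0.05, reject H₀.

z = -2.139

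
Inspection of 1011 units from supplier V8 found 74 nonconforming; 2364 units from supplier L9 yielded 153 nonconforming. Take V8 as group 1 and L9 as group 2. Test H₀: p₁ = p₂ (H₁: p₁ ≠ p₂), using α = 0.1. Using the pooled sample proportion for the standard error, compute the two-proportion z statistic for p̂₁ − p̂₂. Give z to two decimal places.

z = 0.90

p̂₁ = 74/1011 ≈ 0.0732, p̂₂ = 153/2364 ≈ 0.0647.
Pooled p̂ = (74+153)/(1011+2364) = 227/3375 = 0.0673.
SE = √(p̂(1−p̂)(1/n₁+1/n₂)) = √(0.0673·0.9327·0.00141213) = √(8.85907e-05) = 0.0094.
z = (0.0732 − 0.0647)/0.0094 = 0.0085/0.0094 = 0.90.
Two-sided p-value ≈ 2·Φ(−0.900) = 0.3680. With α = 0.1, fail to reject H₀.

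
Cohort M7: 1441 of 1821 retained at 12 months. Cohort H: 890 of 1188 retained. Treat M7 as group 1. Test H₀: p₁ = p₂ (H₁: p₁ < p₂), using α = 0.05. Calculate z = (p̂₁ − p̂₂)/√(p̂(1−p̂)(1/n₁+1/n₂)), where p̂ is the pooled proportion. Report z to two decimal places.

z = 2.71

p̂₁ = 1441/1821 ≈ 0.79132, p̂₂ = 890/1188 ≈ 0.74916.
Pooled p̂ = (1441+890)/(1821+1188) = 2331/3009 = 0.77468.
SE = √(0.174553 × 0.0013909) = 0.01558.
z = (0.79132 − 0.74916)/0.01558 = 0.04216/0.01558 = 2.71.
p-value = P(Z < 2.706) ≈ 0.9966, so at α = 0.05 we fail to reject H₀.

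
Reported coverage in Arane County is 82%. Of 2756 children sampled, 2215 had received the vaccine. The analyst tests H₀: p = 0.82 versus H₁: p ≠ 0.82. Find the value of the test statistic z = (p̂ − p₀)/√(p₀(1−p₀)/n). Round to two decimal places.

z = -2.23

p̂ = 2215/2756 = 0.8037.
SE = √(p₀(1−p₀)/n) = √(0.1476/2756) = 0.0073.
z = (0.8037 − 0.82)/0.0073 = -0.0163/0.0073 = -2.23.
Two-sided p-value ≈ 2·Φ(−2.227) = 0.0259.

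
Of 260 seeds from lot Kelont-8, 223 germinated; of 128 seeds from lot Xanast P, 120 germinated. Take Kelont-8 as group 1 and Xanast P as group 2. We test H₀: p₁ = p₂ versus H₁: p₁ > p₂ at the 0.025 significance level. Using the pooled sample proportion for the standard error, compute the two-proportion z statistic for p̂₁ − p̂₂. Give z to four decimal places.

p̂₁ = 223/260 ≈ 0.857692, p̂₂ = 120/128 ≈ 0.937500.
Pooled p̂ = (223+120)/(260+128) = 343/388 = 0.884021.
SE = √(0.102528 × 0.0116587) = 0.034574.
z = (0.857692 − 0.937500)/0.034574 = -0.079808/0.034574 = -2.3083.
p-value = P(Z > -2.308) ≈ 0.9895, so at α = 0.025 we fail to reject H₀.

z = -2.3083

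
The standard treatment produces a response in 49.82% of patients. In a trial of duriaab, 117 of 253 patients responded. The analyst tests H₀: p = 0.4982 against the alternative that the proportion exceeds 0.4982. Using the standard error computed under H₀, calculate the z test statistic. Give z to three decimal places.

p̂ = 117/253 ≈ 0.46245.
SE = √(p₀(1−p₀)/n) = √(0.25/253) = 0.03143.
z = (0.46245 − 0.4982)/0.03143 = -0.03575/0.03143 = -1.137.
p-value = P(Z > -1.137) ≈ 0.8723.

z = -1.137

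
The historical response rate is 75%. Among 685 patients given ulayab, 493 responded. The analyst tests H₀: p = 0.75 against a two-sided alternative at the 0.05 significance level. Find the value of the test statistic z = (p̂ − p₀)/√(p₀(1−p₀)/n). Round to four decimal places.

z = -1.8309

p̂ = 493/685 ≈ 0.719708.
SE = √(p₀(1−p₀)/n) = √(0.1875/685) = 0.016545.
z = (0.719708 − 0.75)/0.016545 = -0.030292/0.016545 = -1.8309.
p-value = 2·P(Z > 1.831) ≈ 0.0671, so at α = 0.05 we fail to reject H₀.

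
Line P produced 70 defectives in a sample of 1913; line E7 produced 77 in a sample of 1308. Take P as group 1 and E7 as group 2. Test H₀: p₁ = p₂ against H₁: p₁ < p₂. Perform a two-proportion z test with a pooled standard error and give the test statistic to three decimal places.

p̂₁ = 70/1913 ≈ 0.03659, p̂₂ = 77/1308 ≈ 0.05887.
Pooled p̂ = (70+77)/(1913+1308) = 147/3221 = 0.04564.
SE = √(p̂(1−p̂)(1/n₁+1/n₂)) = √(0.04564·0.95436·0.00128727) = √(5.60671e-05) = 0.00749.
z = (0.03659 − 0.05887)/0.00749 = -0.02228/0.00749 = -2.975.
p-value = P(Z < -2.975) ≈ 0.0015.

z = -2.975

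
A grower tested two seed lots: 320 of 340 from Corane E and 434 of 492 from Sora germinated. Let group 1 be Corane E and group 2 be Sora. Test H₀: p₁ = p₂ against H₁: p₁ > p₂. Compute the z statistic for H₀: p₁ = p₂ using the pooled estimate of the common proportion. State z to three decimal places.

z = 2.873

p̂₁ = 320/340 = 0.94118, p̂₂ = 434/492 = 0.88211.
Pooled p̂ = (320+434)/(340+492) = 754/832 = 0.90625.
SE = √(p̂(1−p̂)(1/n₁+1/n₂)) = √(0.90625·0.09375·0.0049737) = √(0.00042257) = 0.02056.
z = (0.94118 − 0.88211)/0.02056 = 0.05907/0.02056 = 2.873.
p-value = P(Z > 2.873) ≈ 0.0020.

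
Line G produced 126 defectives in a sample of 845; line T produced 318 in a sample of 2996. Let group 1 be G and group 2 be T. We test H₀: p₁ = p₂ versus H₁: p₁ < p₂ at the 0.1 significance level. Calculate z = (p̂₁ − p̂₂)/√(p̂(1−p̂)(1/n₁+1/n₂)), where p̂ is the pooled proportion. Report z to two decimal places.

p̂₁ = 126/845 = 0.14911, p̂₂ = 318/2996 = 0.10614.
Pooled p̂ = (126+318)/(845+2996) = 444/3841 = 0.11559.
SE = √(0.102233 × 0.00151721) = 0.01245.
z = (0.14911 − 0.10614)/0.01245 = 0.04297/0.01245 = 3.45.
p-value = P(Z < 3.450) ≈ 0.9997. With α = 0.1, fail to reject H₀.

z = 3.45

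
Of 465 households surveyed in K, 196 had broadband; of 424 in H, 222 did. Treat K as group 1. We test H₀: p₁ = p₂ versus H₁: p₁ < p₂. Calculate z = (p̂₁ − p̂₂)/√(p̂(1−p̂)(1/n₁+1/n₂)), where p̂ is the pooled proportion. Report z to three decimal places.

z = -3.046

p̂₁ = 196/465 = 0.42151, p̂₂ = 222/424 = 0.52358.
Pooled p̂ = (196+222)/(465+424) = 418/889 = 0.47019.
SE = √(0.249111 × 0.00450903) = 0.03351.
z = (0.42151 − 0.52358)/0.03351 = -0.10207/0.03351 = -3.046.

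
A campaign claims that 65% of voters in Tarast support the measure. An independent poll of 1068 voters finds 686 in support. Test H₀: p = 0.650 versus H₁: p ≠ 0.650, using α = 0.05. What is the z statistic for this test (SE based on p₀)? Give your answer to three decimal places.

z = -0.526

p̂ = 686/1068 = 0.64232.
Under H₀, SE = √(0.65·0.35/1068) = √(0.000213015) = 0.01460.
z = (0.64232 − 0.65)/0.01460 = -0.00768/0.01460 = -0.526.
p-value = 2·P(Z > 0.526) ≈ 0.5988. With α = 0.05, fail to reject H₀.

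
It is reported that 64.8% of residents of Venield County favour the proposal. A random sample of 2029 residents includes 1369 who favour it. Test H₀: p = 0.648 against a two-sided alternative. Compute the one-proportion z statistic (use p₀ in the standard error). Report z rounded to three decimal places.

z = 2.520

p̂ = 1369/2029 = 0.674717.
Standard error under H₀: √(0.648×0.352/2029) = 0.010603.
z = (0.674717 − 0.648)/0.010603 = 0.026717/0.010603 = 2.520.
p-value = 2·P(Z > 2.520) ≈ 0.0117.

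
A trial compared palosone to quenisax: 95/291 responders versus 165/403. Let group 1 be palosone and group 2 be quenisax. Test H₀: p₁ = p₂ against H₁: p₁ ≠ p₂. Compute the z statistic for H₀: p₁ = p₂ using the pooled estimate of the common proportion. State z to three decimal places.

z = -2.228

p̂₁ = 95/291 = 0.32646, p̂₂ = 165/403 = 0.40943.
Pooled p̂ = (95+165)/(291+403) = 260/694 = 0.37464.
SE = √(p̂(1−p̂)(1/n₁+1/n₂)) = √(0.37464·0.62536·0.00591782) = √(0.00138645) = 0.03724.
z = (0.32646 − 0.40943)/0.03724 = -0.08297/0.03724 = -2.228.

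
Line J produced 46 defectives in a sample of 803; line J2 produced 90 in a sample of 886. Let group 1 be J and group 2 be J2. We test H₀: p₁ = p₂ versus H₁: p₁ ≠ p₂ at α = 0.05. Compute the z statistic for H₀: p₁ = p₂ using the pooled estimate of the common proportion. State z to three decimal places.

p̂₁ = 46/803 ≈ 0.057285, p̂₂ = 90/886 ≈ 0.101580.
Pooled p̂ = (46+90)/(803+886) = 136/1689 = 0.080521.
SE = √(0.0740374 × 0.002374) = 0.013258.
z = (0.057285 − 0.101580)/0.013258 = -0.044295/0.013258 = -3.341.
Two-sided p-value ≈ 2·Φ(−3.341) = 0.0008, so at α = 0.05 we reject H₀.

z = -3.341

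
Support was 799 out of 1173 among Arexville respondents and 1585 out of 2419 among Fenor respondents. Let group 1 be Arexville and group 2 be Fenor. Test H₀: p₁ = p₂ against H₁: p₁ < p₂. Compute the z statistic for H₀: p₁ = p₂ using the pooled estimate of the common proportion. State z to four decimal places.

p̂₁ = 799/1173 = 0.681159, p̂₂ = 1585/2419 = 0.655229.
Pooled p̂ = (799+1585)/(1173+2419) = 2384/3592 = 0.663697.
SE = √(p̂(1−p̂)(1/n₁+1/n₂)) = √(0.663697·0.336303·0.00126591) = √(0.000282555) = 0.016809.
z = (0.681159 − 0.655229)/0.016809 = 0.025930/0.016809 = 1.5426.
p-value = P(Z < 1.543) ≈ 0.9385.

z = 1.5426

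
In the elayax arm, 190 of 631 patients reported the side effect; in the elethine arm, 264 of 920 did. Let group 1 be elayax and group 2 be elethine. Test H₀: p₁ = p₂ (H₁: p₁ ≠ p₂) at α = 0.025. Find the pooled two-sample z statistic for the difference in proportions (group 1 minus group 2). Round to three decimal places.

z = 0.602

p̂₁ = 190/631 ≈ 0.30111, p̂₂ = 264/920 ≈ 0.28696.
Pooled p̂ = (190+264)/(631+920) = 454/1551 = 0.29271.
SE = √(0.207033 × 0.00267174) = 0.02352.
z = (0.30111 − 0.28696)/0.02352 = 0.01415/0.02352 = 0.602.
Two-sided p-value ≈ 2·Φ(−0.602) = 0.5473. With α = 0.025, fail to reject H₀.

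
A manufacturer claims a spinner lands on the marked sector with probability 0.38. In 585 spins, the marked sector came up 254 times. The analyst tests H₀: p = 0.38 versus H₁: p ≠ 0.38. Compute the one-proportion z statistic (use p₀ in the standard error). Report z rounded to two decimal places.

z = 2.70

p̂ = 254/585 ≈ 0.4342.
SE = √(p₀(1−p₀)/n) = √(0.2356/585) = 0.0201.
z = (0.4342 − 0.38)/0.0201 = 0.0542/0.0201 = 2.70.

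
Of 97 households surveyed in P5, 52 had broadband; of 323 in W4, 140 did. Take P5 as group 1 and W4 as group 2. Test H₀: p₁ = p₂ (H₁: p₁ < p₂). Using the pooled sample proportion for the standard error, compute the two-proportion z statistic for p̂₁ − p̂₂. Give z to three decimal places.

p̂₁ = 52/97 ≈ 0.536082, p̂₂ = 140/323 ≈ 0.433437.
Pooled p̂ = (52+140)/(97+323) = 192/420 = 0.457143.
SE = √(p̂(1−p̂)(1/n₁+1/n₂)) = √(0.457143·0.542857·0.0134053) = √(0.00332669) = 0.057677.
z = (0.536082 − 0.433437)/0.057677 = 0.102645/0.057677 = 1.780.

z = 1.780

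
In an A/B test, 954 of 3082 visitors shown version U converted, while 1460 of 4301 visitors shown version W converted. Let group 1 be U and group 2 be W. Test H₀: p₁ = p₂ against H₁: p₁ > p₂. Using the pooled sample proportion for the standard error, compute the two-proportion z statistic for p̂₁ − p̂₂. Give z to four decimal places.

z = -2.7023

p̂₁ = 954/3082 ≈ 0.309539, p̂₂ = 1460/4301 ≈ 0.339456.
Pooled p̂ = (954+1460)/(3082+4301) = 2414/7383 = 0.326967.
SE = √(0.22006 × 0.000556969) = 0.011071.
z = (0.309539 − 0.339456)/0.011071 = -0.029917/0.011071 = -2.7023.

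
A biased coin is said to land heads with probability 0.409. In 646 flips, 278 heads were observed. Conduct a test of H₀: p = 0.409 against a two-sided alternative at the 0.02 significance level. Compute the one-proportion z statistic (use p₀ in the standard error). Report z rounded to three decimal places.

z = 1.103

p̂ = 278/646 = 0.43034.
Under H₀, SE = √(0.409·0.591/646) = √(0.000374178) = 0.01934.
z = (0.43034 − 0.409)/0.01934 = 0.02134/0.01934 = 1.103.
Two-sided p-value ≈ 2·Φ(−1.103) = 0.2699. With α = 0.02, fail to reject H₀.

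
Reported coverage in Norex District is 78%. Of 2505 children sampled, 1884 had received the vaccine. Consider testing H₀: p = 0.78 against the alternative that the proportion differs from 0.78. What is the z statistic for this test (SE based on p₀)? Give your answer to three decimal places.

z = -3.371

p̂ = 1884/2505 ≈ 0.752096.
Under H₀, SE = √(0.78·0.22/2505) = √(6.8503e-05) = 0.008277.
z = (0.752096 − 0.78)/0.008277 = -0.027904/0.008277 = -3.371.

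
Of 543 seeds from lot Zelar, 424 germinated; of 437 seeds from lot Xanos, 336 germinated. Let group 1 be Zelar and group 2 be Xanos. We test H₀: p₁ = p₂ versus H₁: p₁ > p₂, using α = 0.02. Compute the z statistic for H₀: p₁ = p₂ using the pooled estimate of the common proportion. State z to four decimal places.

z = 0.4463

p̂₁ = 424/543 ≈ 0.780847, p̂₂ = 336/437 ≈ 0.768879.
Pooled p̂ = (424+336)/(543+437) = 760/980 = 0.775510.
SE = √(p̂(1−p̂)(1/n₁+1/n₂)) = √(0.775510·0.224490·0.00412995) = √(0.000719) = 0.026814.
z = (0.780847 − 0.768879)/0.026814 = 0.011968/0.026814 = 0.4463.
p-value = P(Z > 0.446) ≈ 0.3277, so at α = 0.02 we fail to reject H₀.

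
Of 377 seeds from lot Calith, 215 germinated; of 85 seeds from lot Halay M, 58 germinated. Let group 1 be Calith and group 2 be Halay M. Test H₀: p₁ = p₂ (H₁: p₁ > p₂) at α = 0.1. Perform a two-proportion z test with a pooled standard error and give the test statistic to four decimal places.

z = -1.8982

p̂₁ = 215/377 = 0.570292, p̂₂ = 58/85 = 0.682353.
Pooled p̂ = (215+58)/(377+85) = 273/462 = 0.590909.
SE = √(p̂(1−p̂)(1/n₁+1/n₂)) = √(0.590909·0.409091·0.0144172) = √(0.00348516) = 0.059035.
z = (0.570292 − 0.682353)/0.059035 = -0.112061/0.059035 = -1.8982.
p-value = P(Z > -1.898) ≈ 0.9712, so at α = 0.1 we fail to reject H₀.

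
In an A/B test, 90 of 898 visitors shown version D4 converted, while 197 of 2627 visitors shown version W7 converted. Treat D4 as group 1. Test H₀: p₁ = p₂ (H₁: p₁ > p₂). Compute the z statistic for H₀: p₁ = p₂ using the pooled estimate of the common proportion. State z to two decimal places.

p̂₁ = 90/898 ≈ 0.10022, p̂₂ = 197/2627 ≈ 0.07499.
Pooled p̂ = (90+197)/(898+2627) = 287/3525 = 0.08142.
SE = √(0.0747895 × 0.00149425) = 0.01057.
z = (0.10022 − 0.07499)/0.01057 = 0.02523/0.01057 = 2.39.

z = 2.39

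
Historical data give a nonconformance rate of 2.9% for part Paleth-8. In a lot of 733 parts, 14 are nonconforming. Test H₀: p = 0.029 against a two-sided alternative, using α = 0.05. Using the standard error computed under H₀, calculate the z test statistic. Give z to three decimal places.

p̂ = 14/733 = 0.01910.
Under H₀, SE = √(0.029·0.971/733) = √(3.84161e-05) = 0.00620.
z = (0.01910 − 0.029)/0.00620 = -0.00990/0.00620 = -1.597.
p-value = 2·P(Z > 1.597) ≈ 0.1102; since p > α = 0.05, fail to reject H₀.

z = -1.597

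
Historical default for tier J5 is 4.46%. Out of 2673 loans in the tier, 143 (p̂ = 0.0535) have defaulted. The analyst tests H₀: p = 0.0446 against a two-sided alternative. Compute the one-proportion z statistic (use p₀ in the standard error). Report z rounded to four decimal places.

z = 2.2286

p̂ = 143/2673 ≈ 0.0534979.
SE = √(p₀(1−p₀)/n) = √(0.042611/2673) = 0.0039926.
z = (0.0534979 − 0.0446)/0.0039926 = 0.0088979/0.0039926 = 2.2286.
Two-sided p-value ≈ 2·Φ(−2.229) = 0.0258.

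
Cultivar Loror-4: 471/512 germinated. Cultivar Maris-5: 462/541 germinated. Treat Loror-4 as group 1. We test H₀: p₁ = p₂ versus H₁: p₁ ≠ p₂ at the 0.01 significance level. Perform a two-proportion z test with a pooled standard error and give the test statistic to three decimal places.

z = 3.366

p̂₁ = 471/512 ≈ 0.919922, p̂₂ = 462/541 ≈ 0.853974.
Pooled p̂ = (471+462)/(512+541) = 933/1053 = 0.886040.
SE = √(0.100973 × 0.00380155) = 0.019592.
z = (0.919922 − 0.853974)/0.019592 = 0.065948/0.019592 = 3.366.
p-value = 2·P(Z > 3.366) ≈ 0.0008, so at α = 0.01 we reject H₀.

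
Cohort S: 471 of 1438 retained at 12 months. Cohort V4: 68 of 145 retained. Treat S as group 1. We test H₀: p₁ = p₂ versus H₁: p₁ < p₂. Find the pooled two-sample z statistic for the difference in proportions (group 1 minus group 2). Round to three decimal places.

p̂₁ = 471/1438 = 0.32754, p̂₂ = 68/145 = 0.46897.
Pooled p̂ = (471+68)/(1438+145) = 539/1583 = 0.34049.
SE = √(p̂(1−p̂)(1/n₁+1/n₂)) = √(0.34049·0.65951·0.00759196) = √(0.00170483) = 0.04129.
z = (0.32754 − 0.46897)/0.04129 = -0.14143/0.04129 = -3.425.

z = -3.425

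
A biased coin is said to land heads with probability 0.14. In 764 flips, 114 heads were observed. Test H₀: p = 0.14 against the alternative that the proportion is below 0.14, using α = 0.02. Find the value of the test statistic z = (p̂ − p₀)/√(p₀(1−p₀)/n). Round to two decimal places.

p̂ = 114/764 ≈ 0.1492.
Under H₀, SE = √(0.14·0.86/764) = √(0.000157592) = 0.0126.
z = (0.1492 − 0.14)/0.0126 = 0.0092/0.0126 = 0.73.
p-value = P(Z < 0.734) ≈ 0.7685. With α = 0.02, fail to reject H₀.

z = 0.73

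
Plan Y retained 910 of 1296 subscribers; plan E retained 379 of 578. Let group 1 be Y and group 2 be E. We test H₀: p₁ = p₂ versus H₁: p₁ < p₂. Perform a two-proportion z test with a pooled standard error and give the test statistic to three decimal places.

z = 2.004

p̂₁ = 910/1296 ≈ 0.70216, p̂₂ = 379/578 ≈ 0.65571.
Pooled p̂ = (910+379)/(1296+578) = 1289/1874 = 0.68783.
SE = √(0.214719 × 0.00250171) = 0.02318.
z = (0.70216 − 0.65571)/0.02318 = 0.04645/0.02318 = 2.004.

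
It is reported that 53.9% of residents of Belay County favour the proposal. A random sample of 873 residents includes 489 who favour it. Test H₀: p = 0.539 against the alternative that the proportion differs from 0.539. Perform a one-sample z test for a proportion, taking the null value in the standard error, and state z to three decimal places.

z = 1.253

p̂ = 489/873 ≈ 0.56014.
Standard error under H₀: √(0.539×0.461/873) = 0.01687.
z = (0.56014 − 0.539)/0.01687 = 0.02114/0.01687 = 1.253.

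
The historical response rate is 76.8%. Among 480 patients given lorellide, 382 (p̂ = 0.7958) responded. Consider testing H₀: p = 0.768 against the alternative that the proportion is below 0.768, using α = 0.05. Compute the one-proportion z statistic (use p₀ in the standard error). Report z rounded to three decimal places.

z = 1.445

p̂ = 382/480 ≈ 0.795833.
Under H₀, SE = √(0.768·0.232/480) = √(0.0003712) = 0.019267.
z = (0.795833 − 0.768)/0.019267 = 0.027833/0.019267 = 1.445.
p-value = P(Z < 1.445) ≈ 0.9257, so at α = 0.05 we fail to reject H₀.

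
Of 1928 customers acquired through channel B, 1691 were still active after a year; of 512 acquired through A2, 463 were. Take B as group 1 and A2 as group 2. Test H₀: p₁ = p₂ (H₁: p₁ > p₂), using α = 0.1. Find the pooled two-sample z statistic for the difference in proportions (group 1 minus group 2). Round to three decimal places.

z = -1.702

p̂₁ = 1691/1928 = 0.877075, p̂₂ = 463/512 = 0.904297.
Pooled p̂ = (1691+463)/(1928+512) = 2154/2440 = 0.882787.
SE = √(p̂(1−p̂)(1/n₁+1/n₂)) = √(0.882787·0.117213·0.0024718) = √(0.000255767) = 0.015993.
z = (0.877075 − 0.904297)/0.015993 = -0.027222/0.015993 = -1.702.
p-value = P(Z > -1.702) ≈ 0.9556, so at α = 0.1 we fail to reject H₀.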